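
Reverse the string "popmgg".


Input: popmgg
Reading characters right to left:
  Position 5: 'g'
  Position 4: 'g'
  Position 3: 'm'
  Position 2: 'p'
  Position 1: 'o'
  Position 0: 'p'
Reversed: ggmpop

ggmpop


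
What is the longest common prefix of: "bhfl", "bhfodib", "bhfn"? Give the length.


Words: bhfl, bhfodib, bhfn
  Position 0: all 'b' => match
  Position 1: all 'h' => match
  Position 2: all 'f' => match
  Position 3: ('l', 'o', 'n') => mismatch, stop
LCP = "bhf" (length 3)

3


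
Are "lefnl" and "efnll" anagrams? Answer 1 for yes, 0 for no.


Strings: "lefnl", "efnll"
Sorted first:  eflln
Sorted second: eflln
Sorted forms match => anagrams

1


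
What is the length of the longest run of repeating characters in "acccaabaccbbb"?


Input: "acccaabaccbbb"
Scanning for longest run:
  Position 1 ('c'): new char, reset run to 1
  Position 2 ('c'): continues run of 'c', length=2
  Position 3 ('c'): continues run of 'c', length=3
  Position 4 ('a'): new char, reset run to 1
  Position 5 ('a'): continues run of 'a', length=2
  Position 6 ('b'): new char, reset run to 1
  Position 7 ('a'): new char, reset run to 1
  Position 8 ('c'): new char, reset run to 1
  Position 9 ('c'): continues run of 'c', length=2
  Position 10 ('b'): new char, reset run to 1
  Position 11 ('b'): continues run of 'b', length=2
  Position 12 ('b'): continues run of 'b', length=3
Longest run: 'c' with length 3

3


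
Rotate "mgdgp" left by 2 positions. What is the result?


Input: "mgdgp", rotate left by 2
First 2 characters: "mg"
Remaining characters: "dgp"
Concatenate remaining + first: "dgp" + "mg" = "dgpmg"

dgpmg


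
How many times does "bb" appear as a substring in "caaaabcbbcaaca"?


Searching for "bb" in "caaaabcbbcaaca"
Scanning each position:
  Position 0: "ca" => no
  Position 1: "aa" => no
  Position 2: "aa" => no
  Position 3: "aa" => no
  Position 4: "ab" => no
  Position 5: "bc" => no
  Position 6: "cb" => no
  Position 7: "bb" => MATCH
  Position 8: "bc" => no
  Position 9: "ca" => no
  Position 10: "aa" => no
  Position 11: "ac" => no
  Position 12: "ca" => no
Total occurrences: 1

1


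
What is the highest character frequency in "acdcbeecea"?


Input: acdcbeecea
Character counts:
  'a': 2
  'b': 1
  'c': 3
  'd': 1
  'e': 3
Maximum frequency: 3

3


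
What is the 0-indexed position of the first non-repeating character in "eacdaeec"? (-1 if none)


Input: eacdaeec
Character frequencies:
  'a': 2
  'c': 2
  'd': 1
  'e': 3
Scanning left to right for freq == 1:
  Position 0 ('e'): freq=3, skip
  Position 1 ('a'): freq=2, skip
  Position 2 ('c'): freq=2, skip
  Position 3 ('d'): unique! => answer = 3

3


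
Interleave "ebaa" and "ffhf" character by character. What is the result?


Interleaving "ebaa" and "ffhf":
  Position 0: 'e' from first, 'f' from second => "ef"
  Position 1: 'b' from first, 'f' from second => "bf"
  Position 2: 'a' from first, 'h' from second => "ah"
  Position 3: 'a' from first, 'f' from second => "af"
Result: efbfahaf

efbfahaf


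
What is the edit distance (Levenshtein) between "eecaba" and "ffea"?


Computing edit distance: "eecaba" -> "ffea"
DP table:
           f    f    e    a
      0    1    2    3    4
  e   1    1    2    2    3
  e   2    2    2    2    3
  c   3    3    3    3    3
  a   4    4    4    4    3
  b   5    5    5    5    4
  a   6    6    6    6    5
Edit distance = dp[6][4] = 5

5


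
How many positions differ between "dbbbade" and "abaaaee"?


Comparing "dbbbade" and "abaaaee" position by position:
  Position 0: 'd' vs 'a' => DIFFER
  Position 1: 'b' vs 'b' => same
  Position 2: 'b' vs 'a' => DIFFER
  Position 3: 'b' vs 'a' => DIFFER
  Position 4: 'a' vs 'a' => same
  Position 5: 'd' vs 'e' => DIFFER
  Position 6: 'e' vs 'e' => same
Positions that differ: 4

4


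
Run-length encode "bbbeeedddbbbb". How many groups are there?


Input: bbbeeedddbbbb
Scanning for consecutive runs:
  Group 1: 'b' x 3 (positions 0-2)
  Group 2: 'e' x 3 (positions 3-5)
  Group 3: 'd' x 3 (positions 6-8)
  Group 4: 'b' x 4 (positions 9-12)
Total groups: 4

4


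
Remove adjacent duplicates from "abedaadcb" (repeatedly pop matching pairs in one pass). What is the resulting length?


Input: abedaadcb
Stack-based adjacent duplicate removal:
  Read 'a': push. Stack: a
  Read 'b': push. Stack: ab
  Read 'e': push. Stack: abe
  Read 'd': push. Stack: abed
  Read 'a': push. Stack: abeda
  Read 'a': matches stack top 'a' => pop. Stack: abed
  Read 'd': matches stack top 'd' => pop. Stack: abe
  Read 'c': push. Stack: abec
  Read 'b': push. Stack: abecb
Final stack: "abecb" (length 5)

5


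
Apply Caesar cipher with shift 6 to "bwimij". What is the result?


Caesar cipher: shift "bwimij" by 6
  'b' (pos 1) + 6 = pos 7 = 'h'
  'w' (pos 22) + 6 = pos 2 = 'c'
  'i' (pos 8) + 6 = pos 14 = 'o'
  'm' (pos 12) + 6 = pos 18 = 's'
  'i' (pos 8) + 6 = pos 14 = 'o'
  'j' (pos 9) + 6 = pos 15 = 'p'
Result: hcosop

hcosop


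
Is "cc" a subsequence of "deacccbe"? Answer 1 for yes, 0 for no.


Check if "cc" is a subsequence of "deacccbe"
Greedy scan:
  Position 0 ('d'): no match needed
  Position 1 ('e'): no match needed
  Position 2 ('a'): no match needed
  Position 3 ('c'): matches sub[0] = 'c'
  Position 4 ('c'): matches sub[1] = 'c'
  Position 5 ('c'): no match needed
  Position 6 ('b'): no match needed
  Position 7 ('e'): no match needed
All 2 characters matched => is a subsequence

1


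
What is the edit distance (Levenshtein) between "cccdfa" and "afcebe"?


Computing edit distance: "cccdfa" -> "afcebe"
DP table:
           a    f    c    e    b    e
      0    1    2    3    4    5    6
  c   1    1    2    2    3    4    5
  c   2    2    2    2    3    4    5
  c   3    3    3    2    3    4    5
  d   4    4    4    3    3    4    5
  f   5    5    4    4    4    4    5
  a   6    5    5    5    5    5    5
Edit distance = dp[6][6] = 5

5


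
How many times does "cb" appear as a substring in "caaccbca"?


Searching for "cb" in "caaccbca"
Scanning each position:
  Position 0: "ca" => no
  Position 1: "aa" => no
  Position 2: "ac" => no
  Position 3: "cc" => no
  Position 4: "cb" => MATCH
  Position 5: "bc" => no
  Position 6: "ca" => no
Total occurrences: 1

1


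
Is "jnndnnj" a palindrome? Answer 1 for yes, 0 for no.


Input: jnndnnj
Reversed: jnndnnj
  Compare pos 0 ('j') with pos 6 ('j'): match
  Compare pos 1 ('n') with pos 5 ('n'): match
  Compare pos 2 ('n') with pos 4 ('n'): match
Result: palindrome

1


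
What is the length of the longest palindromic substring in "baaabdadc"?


Input: "baaabdadc"
Checking substrings for palindromes:
  [0:5] "baaab" (len 5) => palindrome
  [1:4] "aaa" (len 3) => palindrome
  [5:8] "dad" (len 3) => palindrome
  [1:3] "aa" (len 2) => palindrome
  [2:4] "aa" (len 2) => palindrome
Longest palindromic substring: "baaab" with length 5

5


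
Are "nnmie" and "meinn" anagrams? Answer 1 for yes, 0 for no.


Strings: "nnmie", "meinn"
Sorted first:  eimnn
Sorted second: eimnn
Sorted forms match => anagrams

1


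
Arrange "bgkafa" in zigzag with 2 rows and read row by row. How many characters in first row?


Zigzag "bgkafa" into 2 rows:
Placing characters:
  'b' => row 0
  'g' => row 1
  'k' => row 0
  'a' => row 1
  'f' => row 0
  'a' => row 1
Rows:
  Row 0: "bkf"
  Row 1: "gaa"
First row length: 3

3


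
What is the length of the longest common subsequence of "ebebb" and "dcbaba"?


LCS of "ebebb" and "dcbaba"
DP table:
           d    c    b    a    b    a
      0    0    0    0    0    0    0
  e   0    0    0    0    0    0    0
  b   0    0    0    1    1    1    1
  e   0    0    0    1    1    1    1
  b   0    0    0    1    1    2    2
  b   0    0    0    1    1    2    2
LCS length = dp[5][6] = 2

2


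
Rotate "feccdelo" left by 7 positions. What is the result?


Input: "feccdelo", rotate left by 7
First 7 characters: "feccdel"
Remaining characters: "o"
Concatenate remaining + first: "o" + "feccdel" = "ofeccdel"

ofeccdel


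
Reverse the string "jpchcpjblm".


Input: jpchcpjblm
Reading characters right to left:
  Position 9: 'm'
  Position 8: 'l'
  Position 7: 'b'
  Position 6: 'j'
  Position 5: 'p'
  Position 4: 'c'
  Position 3: 'h'
  Position 2: 'c'
  Position 1: 'p'
  Position 0: 'j'
Reversed: mlbjpchcpj

mlbjpchcpj


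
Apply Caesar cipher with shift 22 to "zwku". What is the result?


Caesar cipher: shift "zwku" by 22
  'z' (pos 25) + 22 = pos 21 = 'v'
  'w' (pos 22) + 22 = pos 18 = 's'
  'k' (pos 10) + 22 = pos 6 = 'g'
  'u' (pos 20) + 22 = pos 16 = 'q'
Result: vsgq

vsgq


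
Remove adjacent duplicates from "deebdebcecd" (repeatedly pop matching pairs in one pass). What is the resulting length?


Input: deebdebcecd
Stack-based adjacent duplicate removal:
  Read 'd': push. Stack: d
  Read 'e': push. Stack: de
  Read 'e': matches stack top 'e' => pop. Stack: d
  Read 'b': push. Stack: db
  Read 'd': push. Stack: dbd
  Read 'e': push. Stack: dbde
  Read 'b': push. Stack: dbdeb
  Read 'c': push. Stack: dbdebc
  Read 'e': push. Stack: dbdebce
  Read 'c': push. Stack: dbdebcec
  Read 'd': push. Stack: dbdebcecd
Final stack: "dbdebcecd" (length 9)

9


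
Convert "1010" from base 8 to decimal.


Input: "1010" in base 8
Positional expansion:
  Digit '1' (value 1) x 8^3 = 512
  Digit '0' (value 0) x 8^2 = 0
  Digit '1' (value 1) x 8^1 = 8
  Digit '0' (value 0) x 8^0 = 0
Sum = 520

520


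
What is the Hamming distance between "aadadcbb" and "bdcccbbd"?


Comparing "aadadcbb" and "bdcccbbd" position by position:
  Position 0: 'a' vs 'b' => differ
  Position 1: 'a' vs 'd' => differ
  Position 2: 'd' vs 'c' => differ
  Position 3: 'a' vs 'c' => differ
  Position 4: 'd' vs 'c' => differ
  Position 5: 'c' vs 'b' => differ
  Position 6: 'b' vs 'b' => same
  Position 7: 'b' vs 'd' => differ
Total differences (Hamming distance): 7

7


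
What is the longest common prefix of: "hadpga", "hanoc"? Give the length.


Words: hadpga, hanoc
  Position 0: all 'h' => match
  Position 1: all 'a' => match
  Position 2: ('d', 'n') => mismatch, stop
LCP = "ha" (length 2)

2


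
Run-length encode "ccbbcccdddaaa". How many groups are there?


Input: ccbbcccdddaaa
Scanning for consecutive runs:
  Group 1: 'c' x 2 (positions 0-1)
  Group 2: 'b' x 2 (positions 2-3)
  Group 3: 'c' x 3 (positions 4-6)
  Group 4: 'd' x 3 (positions 7-9)
  Group 5: 'a' x 3 (positions 10-12)
Total groups: 5

5


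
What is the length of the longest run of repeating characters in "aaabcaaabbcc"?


Input: "aaabcaaabbcc"
Scanning for longest run:
  Position 1 ('a'): continues run of 'a', length=2
  Position 2 ('a'): continues run of 'a', length=3
  Position 3 ('b'): new char, reset run to 1
  Position 4 ('c'): new char, reset run to 1
  Position 5 ('a'): new char, reset run to 1
  Position 6 ('a'): continues run of 'a', length=2
  Position 7 ('a'): continues run of 'a', length=3
  Position 8 ('b'): new char, reset run to 1
  Position 9 ('b'): continues run of 'b', length=2
  Position 10 ('c'): new char, reset run to 1
  Position 11 ('c'): continues run of 'c', length=2
Longest run: 'a' with length 3

3


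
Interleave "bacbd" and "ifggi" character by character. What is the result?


Interleaving "bacbd" and "ifggi":
  Position 0: 'b' from first, 'i' from second => "bi"
  Position 1: 'a' from first, 'f' from second => "af"
  Position 2: 'c' from first, 'g' from second => "cg"
  Position 3: 'b' from first, 'g' from second => "bg"
  Position 4: 'd' from first, 'i' from second => "di"
Result: biafcgbgdi

biafcgbgdi


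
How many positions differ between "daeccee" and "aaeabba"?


Comparing "daeccee" and "aaeabba" position by position:
  Position 0: 'd' vs 'a' => DIFFER
  Position 1: 'a' vs 'a' => same
  Position 2: 'e' vs 'e' => same
  Position 3: 'c' vs 'a' => DIFFER
  Position 4: 'c' vs 'b' => DIFFER
  Position 5: 'e' vs 'b' => DIFFER
  Position 6: 'e' vs 'a' => DIFFER
Positions that differ: 5

5


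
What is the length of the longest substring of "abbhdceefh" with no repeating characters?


Input: "abbhdceefh"
Sliding window (track last position of each char):
  Position 0 ('a'): window [0,0] length 1 -- new best
  Position 1 ('b'): window [0,1] length 2 -- new best
  Position 2 ('b'): repeat (last at 1), move window start to 2
  Position 2 ('b'): window [2,2] length 1
  Position 3 ('h'): window [2,3] length 2
  Position 4 ('d'): window [2,4] length 3 -- new best
  Position 5 ('c'): window [2,5] length 4 -- new best
  Position 6 ('e'): window [2,6] length 5 -- new best
  Position 7 ('e'): repeat (last at 6), move window start to 7
  Position 7 ('e'): window [7,7] length 1
  Position 8 ('f'): window [7,8] length 2
  Position 9 ('h'): window [7,9] length 3
Longest substring with no repeats: "bhdce" with length 5

5


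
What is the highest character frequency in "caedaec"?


Input: caedaec
Character counts:
  'a': 2
  'c': 2
  'd': 1
  'e': 2
Maximum frequency: 2

2


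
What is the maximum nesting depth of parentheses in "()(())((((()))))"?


Input: "()(())((((()))))"
Tracking depth:
  Position 0 '(': depth becomes 1
  Position 1 ')': depth becomes 0
  Position 2 '(': depth becomes 1
  Position 3 '(': depth becomes 2
  Position 4 ')': depth becomes 1
  Position 5 ')': depth becomes 0
  Position 6 '(': depth becomes 1
  Position 7 '(': depth becomes 2
  Position 8 '(': depth becomes 3
  Position 9 '(': depth becomes 4
  Position 10 '(': depth becomes 5
  Position 11 ')': depth becomes 4
  Position 12 ')': depth becomes 3
  Position 13 ')': depth becomes 2
  Position 14 ')': depth becomes 1
  Position 15 ')': depth becomes 0
Maximum depth reached: 5

5


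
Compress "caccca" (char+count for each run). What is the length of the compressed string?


Input: caccca
Runs:
  'c' x 1 => "c1"
  'a' x 1 => "a1"
  'c' x 3 => "c3"
  'a' x 1 => "a1"
Compressed: "c1a1c3a1"
Compressed length: 8

8


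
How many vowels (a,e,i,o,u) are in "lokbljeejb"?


Input: lokbljeejb
Checking each character:
  'l' at position 0: consonant
  'o' at position 1: vowel (running total: 1)
  'k' at position 2: consonant
  'b' at position 3: consonant
  'l' at position 4: consonant
  'j' at position 5: consonant
  'e' at position 6: vowel (running total: 2)
  'e' at position 7: vowel (running total: 3)
  'j' at position 8: consonant
  'b' at position 9: consonant
Total vowels: 3

3


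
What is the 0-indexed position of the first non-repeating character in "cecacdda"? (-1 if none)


Input: cecacdda
Character frequencies:
  'a': 2
  'c': 3
  'd': 2
  'e': 1
Scanning left to right for freq == 1:
  Position 0 ('c'): freq=3, skip
  Position 1 ('e'): unique! => answer = 1

1


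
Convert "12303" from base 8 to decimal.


Input: "12303" in base 8
Positional expansion:
  Digit '1' (value 1) x 8^4 = 4096
  Digit '2' (value 2) x 8^3 = 1024
  Digit '3' (value 3) x 8^2 = 192
  Digit '0' (value 0) x 8^1 = 0
  Digit '3' (value 3) x 8^0 = 3
Sum = 5315

5315


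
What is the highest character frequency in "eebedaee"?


Input: eebedaee
Character counts:
  'a': 1
  'b': 1
  'd': 1
  'e': 5
Maximum frequency: 5

5


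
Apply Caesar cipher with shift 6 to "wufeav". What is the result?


Caesar cipher: shift "wufeav" by 6
  'w' (pos 22) + 6 = pos 2 = 'c'
  'u' (pos 20) + 6 = pos 0 = 'a'
  'f' (pos 5) + 6 = pos 11 = 'l'
  'e' (pos 4) + 6 = pos 10 = 'k'
  'a' (pos 0) + 6 = pos 6 = 'g'
  'v' (pos 21) + 6 = pos 1 = 'b'
Result: calkgb

calkgb


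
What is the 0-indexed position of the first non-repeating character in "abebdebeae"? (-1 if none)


Input: abebdebeae
Character frequencies:
  'a': 2
  'b': 3
  'd': 1
  'e': 4
Scanning left to right for freq == 1:
  Position 0 ('a'): freq=2, skip
  Position 1 ('b'): freq=3, skip
  Position 2 ('e'): freq=4, skip
  Position 3 ('b'): freq=3, skip
  Position 4 ('d'): unique! => answer = 4

4


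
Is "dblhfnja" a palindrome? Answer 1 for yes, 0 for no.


Input: dblhfnja
Reversed: ajnfhlbd
  Compare pos 0 ('d') with pos 7 ('a'): MISMATCH
  Compare pos 1 ('b') with pos 6 ('j'): MISMATCH
  Compare pos 2 ('l') with pos 5 ('n'): MISMATCH
  Compare pos 3 ('h') with pos 4 ('f'): MISMATCH
Result: not a palindrome

0


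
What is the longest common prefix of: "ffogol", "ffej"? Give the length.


Words: ffogol, ffej
  Position 0: all 'f' => match
  Position 1: all 'f' => match
  Position 2: ('o', 'e') => mismatch, stop
LCP = "ff" (length 2)

2


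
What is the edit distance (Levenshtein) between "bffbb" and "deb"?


Computing edit distance: "bffbb" -> "deb"
DP table:
           d    e    b
      0    1    2    3
  b   1    1    2    2
  f   2    2    2    3
  f   3    3    3    3
  b   4    4    4    3
  b   5    5    5    4
Edit distance = dp[5][3] = 4

4


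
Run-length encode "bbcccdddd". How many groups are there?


Input: bbcccdddd
Scanning for consecutive runs:
  Group 1: 'b' x 2 (positions 0-1)
  Group 2: 'c' x 3 (positions 2-4)
  Group 3: 'd' x 4 (positions 5-8)
Total groups: 3

3


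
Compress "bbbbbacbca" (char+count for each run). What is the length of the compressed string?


Input: bbbbbacbca
Runs:
  'b' x 5 => "b5"
  'a' x 1 => "a1"
  'c' x 1 => "c1"
  'b' x 1 => "b1"
  'c' x 1 => "c1"
  'a' x 1 => "a1"
Compressed: "b5a1c1b1c1a1"
Compressed length: 12

12


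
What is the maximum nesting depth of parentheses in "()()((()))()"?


Input: "()()((()))()"
Tracking depth:
  Position 0 '(': depth becomes 1
  Position 1 ')': depth becomes 0
  Position 2 '(': depth becomes 1
  Position 3 ')': depth becomes 0
  Position 4 '(': depth becomes 1
  Position 5 '(': depth becomes 2
  Position 6 '(': depth becomes 3
  Position 7 ')': depth becomes 2
  Position 8 ')': depth becomes 1
  Position 9 ')': depth becomes 0
  Position 10 '(': depth becomes 1
  Position 11 ')': depth becomes 0
Maximum depth reached: 3

3


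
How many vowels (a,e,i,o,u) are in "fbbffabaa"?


Input: fbbffabaa
Checking each character:
  'f' at position 0: consonant
  'b' at position 1: consonant
  'b' at position 2: consonant
  'f' at position 3: consonant
  'f' at position 4: consonant
  'a' at position 5: vowel (running total: 1)
  'b' at position 6: consonant
  'a' at position 7: vowel (running total: 2)
  'a' at position 8: vowel (running total: 3)
Total vowels: 3

3


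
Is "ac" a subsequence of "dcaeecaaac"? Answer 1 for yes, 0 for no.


Check if "ac" is a subsequence of "dcaeecaaac"
Greedy scan:
  Position 0 ('d'): no match needed
  Position 1 ('c'): no match needed
  Position 2 ('a'): matches sub[0] = 'a'
  Position 3 ('e'): no match needed
  Position 4 ('e'): no match needed
  Position 5 ('c'): matches sub[1] = 'c'
  Position 6 ('a'): no match needed
  Position 7 ('a'): no match needed
  Position 8 ('a'): no match needed
  Position 9 ('c'): no match needed
All 2 characters matched => is a subsequence

1


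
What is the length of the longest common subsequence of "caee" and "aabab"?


LCS of "caee" and "aabab"
DP table:
           a    a    b    a    b
      0    0    0    0    0    0
  c   0    0    0    0    0    0
  a   0    1    1    1    1    1
  e   0    1    1    1    1    1
  e   0    1    1    1    1    1
LCS length = dp[4][5] = 1

1


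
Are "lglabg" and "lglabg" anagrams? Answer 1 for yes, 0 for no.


Strings: "lglabg", "lglabg"
Sorted first:  abggll
Sorted second: abggll
Sorted forms match => anagrams

1


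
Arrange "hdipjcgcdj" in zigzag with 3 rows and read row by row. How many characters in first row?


Zigzag "hdipjcgcdj" into 3 rows:
Placing characters:
  'h' => row 0
  'd' => row 1
  'i' => row 2
  'p' => row 1
  'j' => row 0
  'c' => row 1
  'g' => row 2
  'c' => row 1
  'd' => row 0
  'j' => row 1
Rows:
  Row 0: "hjd"
  Row 1: "dpccj"
  Row 2: "ig"
First row length: 3

3


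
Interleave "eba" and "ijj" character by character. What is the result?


Interleaving "eba" and "ijj":
  Position 0: 'e' from first, 'i' from second => "ei"
  Position 1: 'b' from first, 'j' from second => "bj"
  Position 2: 'a' from first, 'j' from second => "aj"
Result: eibjaj

eibjaj


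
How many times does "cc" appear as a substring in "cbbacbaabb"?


Searching for "cc" in "cbbacbaabb"
Scanning each position:
  Position 0: "cb" => no
  Position 1: "bb" => no
  Position 2: "ba" => no
  Position 3: "ac" => no
  Position 4: "cb" => no
  Position 5: "ba" => no
  Position 6: "aa" => no
  Position 7: "ab" => no
  Position 8: "bb" => no
Total occurrences: 0

0


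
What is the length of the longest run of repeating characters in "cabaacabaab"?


Input: "cabaacabaab"
Scanning for longest run:
  Position 1 ('a'): new char, reset run to 1
  Position 2 ('b'): new char, reset run to 1
  Position 3 ('a'): new char, reset run to 1
  Position 4 ('a'): continues run of 'a', length=2
  Position 5 ('c'): new char, reset run to 1
  Position 6 ('a'): new char, reset run to 1
  Position 7 ('b'): new char, reset run to 1
  Position 8 ('a'): new char, reset run to 1
  Position 9 ('a'): continues run of 'a', length=2
  Position 10 ('b'): new char, reset run to 1
Longest run: 'a' with length 2

2


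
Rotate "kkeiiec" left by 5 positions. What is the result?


Input: "kkeiiec", rotate left by 5
First 5 characters: "kkeii"
Remaining characters: "ec"
Concatenate remaining + first: "ec" + "kkeii" = "eckkeii"

eckkeii


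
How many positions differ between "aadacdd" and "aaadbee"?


Comparing "aadacdd" and "aaadbee" position by position:
  Position 0: 'a' vs 'a' => same
  Position 1: 'a' vs 'a' => same
  Position 2: 'd' vs 'a' => DIFFER
  Position 3: 'a' vs 'd' => DIFFER
  Position 4: 'c' vs 'b' => DIFFER
  Position 5: 'd' vs 'e' => DIFFER
  Position 6: 'd' vs 'e' => DIFFER
Positions that differ: 5

5


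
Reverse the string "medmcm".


Input: medmcm
Reading characters right to left:
  Position 5: 'm'
  Position 4: 'c'
  Position 3: 'm'
  Position 2: 'd'
  Position 1: 'e'
  Position 0: 'm'
Reversed: mcmdem

mcmdem


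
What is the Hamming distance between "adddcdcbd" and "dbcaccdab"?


Comparing "adddcdcbd" and "dbcaccdab" position by position:
  Position 0: 'a' vs 'd' => differ
  Position 1: 'd' vs 'b' => differ
  Position 2: 'd' vs 'c' => differ
  Position 3: 'd' vs 'a' => differ
  Position 4: 'c' vs 'c' => same
  Position 5: 'd' vs 'c' => differ
  Position 6: 'c' vs 'd' => differ
  Position 7: 'b' vs 'a' => differ
  Position 8: 'd' vs 'b' => differ
Total differences (Hamming distance): 8

8


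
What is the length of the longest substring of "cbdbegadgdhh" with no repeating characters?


Input: "cbdbegadgdhh"
Sliding window (track last position of each char):
  Position 0 ('c'): window [0,0] length 1 -- new best
  Position 1 ('b'): window [0,1] length 2 -- new best
  Position 2 ('d'): window [0,2] length 3 -- new best
  Position 3 ('b'): repeat (last at 1), move window start to 2
  Position 3 ('b'): window [2,3] length 2
  Position 4 ('e'): window [2,4] length 3
  Position 5 ('g'): window [2,5] length 4 -- new best
  Position 6 ('a'): window [2,6] length 5 -- new best
  Position 7 ('d'): repeat (last at 2), move window start to 3
  Position 7 ('d'): window [3,7] length 5
  Position 8 ('g'): repeat (last at 5), move window start to 6
  Position 8 ('g'): window [6,8] length 3
  Position 9 ('d'): repeat (last at 7), move window start to 8
  Position 9 ('d'): window [8,9] length 2
  Position 10 ('h'): window [8,10] length 3
  Position 11 ('h'): repeat (last at 10), move window start to 11
  Position 11 ('h'): window [11,11] length 1
Longest substring with no repeats: "dbega" with length 5

5


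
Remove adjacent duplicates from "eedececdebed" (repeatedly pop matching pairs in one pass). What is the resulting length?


Input: eedececdebed
Stack-based adjacent duplicate removal:
  Read 'e': push. Stack: e
  Read 'e': matches stack top 'e' => pop. Stack: (empty)
  Read 'd': push. Stack: d
  Read 'e': push. Stack: de
  Read 'c': push. Stack: dec
  Read 'e': push. Stack: dece
  Read 'c': push. Stack: decec
  Read 'd': push. Stack: dececd
  Read 'e': push. Stack: dececde
  Read 'b': push. Stack: dececdeb
  Read 'e': push. Stack: dececdebe
  Read 'd': push. Stack: dececdebed
Final stack: "dececdebed" (length 10)

10


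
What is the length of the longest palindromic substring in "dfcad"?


Input: "dfcad"
Checking substrings for palindromes:
  No multi-char palindromic substrings found
Longest palindromic substring: "d" with length 1

1


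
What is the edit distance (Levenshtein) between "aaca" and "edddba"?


Computing edit distance: "aaca" -> "edddba"
DP table:
           e    d    d    d    b    a
      0    1    2    3    4    5    6
  a   1    1    2    3    4    5    5
  a   2    2    2    3    4    5    5
  c   3    3    3    3    4    5    6
  a   4    4    4    4    4    5    5
Edit distance = dp[4][6] = 5

5


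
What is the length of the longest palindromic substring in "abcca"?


Input: "abcca"
Checking substrings for palindromes:
  [2:4] "cc" (len 2) => palindrome
Longest palindromic substring: "cc" with length 2

2


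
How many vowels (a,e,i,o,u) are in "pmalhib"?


Input: pmalhib
Checking each character:
  'p' at position 0: consonant
  'm' at position 1: consonant
  'a' at position 2: vowel (running total: 1)
  'l' at position 3: consonant
  'h' at position 4: consonant
  'i' at position 5: vowel (running total: 2)
  'b' at position 6: consonant
Total vowels: 2

2


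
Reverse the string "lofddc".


Input: lofddc
Reading characters right to left:
  Position 5: 'c'
  Position 4: 'd'
  Position 3: 'd'
  Position 2: 'f'
  Position 1: 'o'
  Position 0: 'l'
Reversed: cddfol

cddfol


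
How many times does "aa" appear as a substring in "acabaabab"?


Searching for "aa" in "acabaabab"
Scanning each position:
  Position 0: "ac" => no
  Position 1: "ca" => no
  Position 2: "ab" => no
  Position 3: "ba" => no
  Position 4: "aa" => MATCH
  Position 5: "ab" => no
  Position 6: "ba" => no
  Position 7: "ab" => no
Total occurrences: 1

1


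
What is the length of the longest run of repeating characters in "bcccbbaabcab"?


Input: "bcccbbaabcab"
Scanning for longest run:
  Position 1 ('c'): new char, reset run to 1
  Position 2 ('c'): continues run of 'c', length=2
  Position 3 ('c'): continues run of 'c', length=3
  Position 4 ('b'): new char, reset run to 1
  Position 5 ('b'): continues run of 'b', length=2
  Position 6 ('a'): new char, reset run to 1
  Position 7 ('a'): continues run of 'a', length=2
  Position 8 ('b'): new char, reset run to 1
  Position 9 ('c'): new char, reset run to 1
  Position 10 ('a'): new char, reset run to 1
  Position 11 ('b'): new char, reset run to 1
Longest run: 'c' with length 3

3


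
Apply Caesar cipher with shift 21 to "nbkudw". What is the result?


Caesar cipher: shift "nbkudw" by 21
  'n' (pos 13) + 21 = pos 8 = 'i'
  'b' (pos 1) + 21 = pos 22 = 'w'
  'k' (pos 10) + 21 = pos 5 = 'f'
  'u' (pos 20) + 21 = pos 15 = 'p'
  'd' (pos 3) + 21 = pos 24 = 'y'
  'w' (pos 22) + 21 = pos 17 = 'r'
Result: iwfpyr

iwfpyr


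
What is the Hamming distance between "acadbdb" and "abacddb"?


Comparing "acadbdb" and "abacddb" position by position:
  Position 0: 'a' vs 'a' => same
  Position 1: 'c' vs 'b' => differ
  Position 2: 'a' vs 'a' => same
  Position 3: 'd' vs 'c' => differ
  Position 4: 'b' vs 'd' => differ
  Position 5: 'd' vs 'd' => same
  Position 6: 'b' vs 'b' => same
Total differences (Hamming distance): 3

3


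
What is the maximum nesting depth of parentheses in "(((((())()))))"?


Input: "(((((())()))))"
Tracking depth:
  Position 0 '(': depth becomes 1
  Position 1 '(': depth becomes 2
  Position 2 '(': depth becomes 3
  Position 3 '(': depth becomes 4
  Position 4 '(': depth becomes 5
  Position 5 '(': depth becomes 6
  Position 6 ')': depth becomes 5
  Position 7 ')': depth becomes 4
  Position 8 '(': depth becomes 5
  Position 9 ')': depth becomes 4
  Position 10 ')': depth becomes 3
  Position 11 ')': depth becomes 2
  Position 12 ')': depth becomes 1
  Position 13 ')': depth becomes 0
Maximum depth reached: 6

6


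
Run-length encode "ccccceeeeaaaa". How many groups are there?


Input: ccccceeeeaaaa
Scanning for consecutive runs:
  Group 1: 'c' x 5 (positions 0-4)
  Group 2: 'e' x 4 (positions 5-8)
  Group 3: 'a' x 4 (positions 9-12)
Total groups: 3

3


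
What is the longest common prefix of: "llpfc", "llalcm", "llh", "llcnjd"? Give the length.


Words: llpfc, llalcm, llh, llcnjd
  Position 0: all 'l' => match
  Position 1: all 'l' => match
  Position 2: ('p', 'a', 'h', 'c') => mismatch, stop
LCP = "ll" (length 2)

2


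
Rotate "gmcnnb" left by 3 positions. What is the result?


Input: "gmcnnb", rotate left by 3
First 3 characters: "gmc"
Remaining characters: "nnb"
Concatenate remaining + first: "nnb" + "gmc" = "nnbgmc"

nnbgmc


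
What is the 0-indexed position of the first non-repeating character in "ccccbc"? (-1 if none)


Input: ccccbc
Character frequencies:
  'b': 1
  'c': 5
Scanning left to right for freq == 1:
  Position 0 ('c'): freq=5, skip
  Position 1 ('c'): freq=5, skip
  Position 2 ('c'): freq=5, skip
  Position 3 ('c'): freq=5, skip
  Position 4 ('b'): unique! => answer = 4

4


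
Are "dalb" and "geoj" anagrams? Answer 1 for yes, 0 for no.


Strings: "dalb", "geoj"
Sorted first:  abdl
Sorted second: egjo
Differ at position 0: 'a' vs 'e' => not anagrams

0


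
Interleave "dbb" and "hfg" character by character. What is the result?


Interleaving "dbb" and "hfg":
  Position 0: 'd' from first, 'h' from second => "dh"
  Position 1: 'b' from first, 'f' from second => "bf"
  Position 2: 'b' from first, 'g' from second => "bg"
Result: dhbfbg

dhbfbg


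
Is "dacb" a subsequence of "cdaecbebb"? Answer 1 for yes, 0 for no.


Check if "dacb" is a subsequence of "cdaecbebb"
Greedy scan:
  Position 0 ('c'): no match needed
  Position 1 ('d'): matches sub[0] = 'd'
  Position 2 ('a'): matches sub[1] = 'a'
  Position 3 ('e'): no match needed
  Position 4 ('c'): matches sub[2] = 'c'
  Position 5 ('b'): matches sub[3] = 'b'
  Position 6 ('e'): no match needed
  Position 7 ('b'): no match needed
  Position 8 ('b'): no match needed
All 4 characters matched => is a subsequence

1


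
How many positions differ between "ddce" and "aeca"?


Comparing "ddce" and "aeca" position by position:
  Position 0: 'd' vs 'a' => DIFFER
  Position 1: 'd' vs 'e' => DIFFER
  Position 2: 'c' vs 'c' => same
  Position 3: 'e' vs 'a' => DIFFER
Positions that differ: 3

3


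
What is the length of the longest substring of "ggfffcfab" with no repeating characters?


Input: "ggfffcfab"
Sliding window (track last position of each char):
  Position 0 ('g'): window [0,0] length 1 -- new best
  Position 1 ('g'): repeat (last at 0), move window start to 1
  Position 1 ('g'): window [1,1] length 1
  Position 2 ('f'): window [1,2] length 2 -- new best
  Position 3 ('f'): repeat (last at 2), move window start to 3
  Position 3 ('f'): window [3,3] length 1
  Position 4 ('f'): repeat (last at 3), move window start to 4
  Position 4 ('f'): window [4,4] length 1
  Position 5 ('c'): window [4,5] length 2
  Position 6 ('f'): repeat (last at 4), move window start to 5
  Position 6 ('f'): window [5,6] length 2
  Position 7 ('a'): window [5,7] length 3 -- new best
  Position 8 ('b'): window [5,8] length 4 -- new best
Longest substring with no repeats: "cfab" with length 4

4


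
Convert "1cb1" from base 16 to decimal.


Input: "1cb1" in base 16
Positional expansion:
  Digit '1' (value 1) x 16^3 = 4096
  Digit 'c' (value 12) x 16^2 = 3072
  Digit 'b' (value 11) x 16^1 = 176
  Digit '1' (value 1) x 16^0 = 1
Sum = 7345

7345


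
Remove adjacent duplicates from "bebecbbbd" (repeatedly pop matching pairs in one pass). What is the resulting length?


Input: bebecbbbd
Stack-based adjacent duplicate removal:
  Read 'b': push. Stack: b
  Read 'e': push. Stack: be
  Read 'b': push. Stack: beb
  Read 'e': push. Stack: bebe
  Read 'c': push. Stack: bebec
  Read 'b': push. Stack: bebecb
  Read 'b': matches stack top 'b' => pop. Stack: bebec
  Read 'b': push. Stack: bebecb
  Read 'd': push. Stack: bebecbd
Final stack: "bebecbd" (length 7)

7


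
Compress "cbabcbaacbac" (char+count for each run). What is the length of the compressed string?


Input: cbabcbaacbac
Runs:
  'c' x 1 => "c1"
  'b' x 1 => "b1"
  'a' x 1 => "a1"
  'b' x 1 => "b1"
  'c' x 1 => "c1"
  'b' x 1 => "b1"
  'a' x 2 => "a2"
  'c' x 1 => "c1"
  'b' x 1 => "b1"
  'a' x 1 => "a1"
  'c' x 1 => "c1"
Compressed: "c1b1a1b1c1b1a2c1b1a1c1"
Compressed length: 22

22


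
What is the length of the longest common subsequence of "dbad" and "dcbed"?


LCS of "dbad" and "dcbed"
DP table:
           d    c    b    e    d
      0    0    0    0    0    0
  d   0    1    1    1    1    1
  b   0    1    1    2    2    2
  a   0    1    1    2    2    2
  d   0    1    1    2    2    3
LCS length = dp[4][5] = 3

3


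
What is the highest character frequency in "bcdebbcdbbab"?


Input: bcdebbcdbbab
Character counts:
  'a': 1
  'b': 6
  'c': 2
  'd': 2
  'e': 1
Maximum frequency: 6

6


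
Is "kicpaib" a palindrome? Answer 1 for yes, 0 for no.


Input: kicpaib
Reversed: biapcik
  Compare pos 0 ('k') with pos 6 ('b'): MISMATCH
  Compare pos 1 ('i') with pos 5 ('i'): match
  Compare pos 2 ('c') with pos 4 ('a'): MISMATCH
Result: not a palindrome

0


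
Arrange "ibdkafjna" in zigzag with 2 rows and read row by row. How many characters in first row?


Zigzag "ibdkafjna" into 2 rows:
Placing characters:
  'i' => row 0
  'b' => row 1
  'd' => row 0
  'k' => row 1
  'a' => row 0
  'f' => row 1
  'j' => row 0
  'n' => row 1
  'a' => row 0
Rows:
  Row 0: "idaja"
  Row 1: "bkfn"
First row length: 5

5


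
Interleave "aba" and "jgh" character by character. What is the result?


Interleaving "aba" and "jgh":
  Position 0: 'a' from first, 'j' from second => "aj"
  Position 1: 'b' from first, 'g' from second => "bg"
  Position 2: 'a' from first, 'h' from second => "ah"
Result: ajbgah

ajbgah


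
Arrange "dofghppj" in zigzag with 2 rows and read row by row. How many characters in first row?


Zigzag "dofghppj" into 2 rows:
Placing characters:
  'd' => row 0
  'o' => row 1
  'f' => row 0
  'g' => row 1
  'h' => row 0
  'p' => row 1
  'p' => row 0
  'j' => row 1
Rows:
  Row 0: "dfhp"
  Row 1: "ogpj"
First row length: 4

4


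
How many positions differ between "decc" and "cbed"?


Comparing "decc" and "cbed" position by position:
  Position 0: 'd' vs 'c' => DIFFER
  Position 1: 'e' vs 'b' => DIFFER
  Position 2: 'c' vs 'e' => DIFFER
  Position 3: 'c' vs 'd' => DIFFER
Positions that differ: 4

4


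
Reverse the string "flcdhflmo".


Input: flcdhflmo
Reading characters right to left:
  Position 8: 'o'
  Position 7: 'm'
  Position 6: 'l'
  Position 5: 'f'
  Position 4: 'h'
  Position 3: 'd'
  Position 2: 'c'
  Position 1: 'l'
  Position 0: 'f'
Reversed: omlfhdclf

omlfhdclf


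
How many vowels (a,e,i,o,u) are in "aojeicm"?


Input: aojeicm
Checking each character:
  'a' at position 0: vowel (running total: 1)
  'o' at position 1: vowel (running total: 2)
  'j' at position 2: consonant
  'e' at position 3: vowel (running total: 3)
  'i' at position 4: vowel (running total: 4)
  'c' at position 5: consonant
  'm' at position 6: consonant
Total vowels: 4

4


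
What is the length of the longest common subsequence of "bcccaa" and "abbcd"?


LCS of "bcccaa" and "abbcd"
DP table:
           a    b    b    c    d
      0    0    0    0    0    0
  b   0    0    1    1    1    1
  c   0    0    1    1    2    2
  c   0    0    1    1    2    2
  c   0    0    1    1    2    2
  a   0    1    1    1    2    2
  a   0    1    1    1    2    2
LCS length = dp[6][5] = 2

2


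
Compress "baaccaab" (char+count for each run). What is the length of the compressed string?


Input: baaccaab
Runs:
  'b' x 1 => "b1"
  'a' x 2 => "a2"
  'c' x 2 => "c2"
  'a' x 2 => "a2"
  'b' x 1 => "b1"
Compressed: "b1a2c2a2b1"
Compressed length: 10

10


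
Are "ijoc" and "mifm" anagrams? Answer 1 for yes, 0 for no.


Strings: "ijoc", "mifm"
Sorted first:  cijo
Sorted second: fimm
Differ at position 0: 'c' vs 'f' => not anagrams

0


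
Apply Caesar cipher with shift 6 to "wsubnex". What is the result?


Caesar cipher: shift "wsubnex" by 6
  'w' (pos 22) + 6 = pos 2 = 'c'
  's' (pos 18) + 6 = pos 24 = 'y'
  'u' (pos 20) + 6 = pos 0 = 'a'
  'b' (pos 1) + 6 = pos 7 = 'h'
  'n' (pos 13) + 6 = pos 19 = 't'
  'e' (pos 4) + 6 = pos 10 = 'k'
  'x' (pos 23) + 6 = pos 3 = 'd'
Result: cyahtkd

cyahtkd


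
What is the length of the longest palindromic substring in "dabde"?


Input: "dabde"
Checking substrings for palindromes:
  No multi-char palindromic substrings found
Longest palindromic substring: "d" with length 1

1


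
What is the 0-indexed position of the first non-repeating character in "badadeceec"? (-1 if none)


Input: badadeceec
Character frequencies:
  'a': 2
  'b': 1
  'c': 2
  'd': 2
  'e': 3
Scanning left to right for freq == 1:
  Position 0 ('b'): unique! => answer = 0

0


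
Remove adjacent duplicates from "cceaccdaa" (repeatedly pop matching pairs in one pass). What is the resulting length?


Input: cceaccdaa
Stack-based adjacent duplicate removal:
  Read 'c': push. Stack: c
  Read 'c': matches stack top 'c' => pop. Stack: (empty)
  Read 'e': push. Stack: e
  Read 'a': push. Stack: ea
  Read 'c': push. Stack: eac
  Read 'c': matches stack top 'c' => pop. Stack: ea
  Read 'd': push. Stack: ead
  Read 'a': push. Stack: eada
  Read 'a': matches stack top 'a' => pop. Stack: ead
Final stack: "ead" (length 3)

3


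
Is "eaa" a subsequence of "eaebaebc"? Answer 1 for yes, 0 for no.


Check if "eaa" is a subsequence of "eaebaebc"
Greedy scan:
  Position 0 ('e'): matches sub[0] = 'e'
  Position 1 ('a'): matches sub[1] = 'a'
  Position 2 ('e'): no match needed
  Position 3 ('b'): no match needed
  Position 4 ('a'): matches sub[2] = 'a'
  Position 5 ('e'): no match needed
  Position 6 ('b'): no match needed
  Position 7 ('c'): no match needed
All 3 characters matched => is a subsequence

1


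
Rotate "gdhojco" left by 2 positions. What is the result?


Input: "gdhojco", rotate left by 2
First 2 characters: "gd"
Remaining characters: "hojco"
Concatenate remaining + first: "hojco" + "gd" = "hojcogd"

hojcogd


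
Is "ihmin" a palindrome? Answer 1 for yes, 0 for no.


Input: ihmin
Reversed: nimhi
  Compare pos 0 ('i') with pos 4 ('n'): MISMATCH
  Compare pos 1 ('h') with pos 3 ('i'): MISMATCH
Result: not a palindrome

0


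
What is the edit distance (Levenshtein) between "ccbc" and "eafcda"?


Computing edit distance: "ccbc" -> "eafcda"
DP table:
           e    a    f    c    d    a
      0    1    2    3    4    5    6
  c   1    1    2    3    3    4    5
  c   2    2    2    3    3    4    5
  b   3    3    3    3    4    4    5
  c   4    4    4    4    3    4    5
Edit distance = dp[4][6] = 5

5


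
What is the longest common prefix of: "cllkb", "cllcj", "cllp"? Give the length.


Words: cllkb, cllcj, cllp
  Position 0: all 'c' => match
  Position 1: all 'l' => match
  Position 2: all 'l' => match
  Position 3: ('k', 'c', 'p') => mismatch, stop
LCP = "cll" (length 3)

3


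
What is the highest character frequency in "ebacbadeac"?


Input: ebacbadeac
Character counts:
  'a': 3
  'b': 2
  'c': 2
  'd': 1
  'e': 2
Maximum frequency: 3

3


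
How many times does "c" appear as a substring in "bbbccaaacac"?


Searching for "c" in "bbbccaaacac"
Scanning each position:
  Position 0: "b" => no
  Position 1: "b" => no
  Position 2: "b" => no
  Position 3: "c" => MATCH
  Position 4: "c" => MATCH
  Position 5: "a" => no
  Position 6: "a" => no
  Position 7: "a" => no
  Position 8: "c" => MATCH
  Position 9: "a" => no
  Position 10: "c" => MATCH
Total occurrences: 4

4


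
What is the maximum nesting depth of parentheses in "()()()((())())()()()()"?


Input: "()()()((())())()()()()"
Tracking depth:
  Position 0 '(': depth becomes 1
  Position 1 ')': depth becomes 0
  Position 2 '(': depth becomes 1
  Position 3 ')': depth becomes 0
  Position 4 '(': depth becomes 1
  Position 5 ')': depth becomes 0
  Position 6 '(': depth becomes 1
  Position 7 '(': depth becomes 2
  Position 8 '(': depth becomes 3
  Position 9 ')': depth becomes 2
  Position 10 ')': depth becomes 1
  Position 11 '(': depth becomes 2
  Position 12 ')': depth becomes 1
  Position 13 ')': depth becomes 0
  Position 14 '(': depth becomes 1
  Position 15 ')': depth becomes 0
  Position 16 '(': depth becomes 1
  Position 17 ')': depth becomes 0
  Position 18 '(': depth becomes 1
  Position 19 ')': depth becomes 0
  Position 20 '(': depth becomes 1
  Position 21 ')': depth becomes 0
Maximum depth reached: 3

3
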